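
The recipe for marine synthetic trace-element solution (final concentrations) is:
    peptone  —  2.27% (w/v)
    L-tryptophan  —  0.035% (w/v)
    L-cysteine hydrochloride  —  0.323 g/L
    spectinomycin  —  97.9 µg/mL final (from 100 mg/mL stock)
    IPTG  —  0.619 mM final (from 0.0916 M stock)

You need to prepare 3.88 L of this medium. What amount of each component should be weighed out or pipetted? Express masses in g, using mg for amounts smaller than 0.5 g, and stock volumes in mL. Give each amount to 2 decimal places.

peptone 88.08 g; L-tryptophan 1.36 g; L-cysteine hydrochloride 1.25 g; spectinomycin 3.80 mL; IPTG 26.22 mL

Working volume: 3.88 L.
peptone: 2.27% w/v = 22.7 g/L → 22.7 × 3.88 L = 88.08 g
L-tryptophan: 0.035% w/v = 0.35 g/L → 0.35 × 3.88 L = 1.36 g
L-cysteine hydrochloride: 0.323 g/L × 3.88 L = 1.25 g
spectinomycin: C1V1 = C2V2 → 97.9 µg/mL × 3880 mL ÷ 100000 µg/mL = 3.80 mL
IPTG: V = C2·V2/C1 = 0.619 mM × 3880 mL ÷ 91.6 mM = 26.22 mL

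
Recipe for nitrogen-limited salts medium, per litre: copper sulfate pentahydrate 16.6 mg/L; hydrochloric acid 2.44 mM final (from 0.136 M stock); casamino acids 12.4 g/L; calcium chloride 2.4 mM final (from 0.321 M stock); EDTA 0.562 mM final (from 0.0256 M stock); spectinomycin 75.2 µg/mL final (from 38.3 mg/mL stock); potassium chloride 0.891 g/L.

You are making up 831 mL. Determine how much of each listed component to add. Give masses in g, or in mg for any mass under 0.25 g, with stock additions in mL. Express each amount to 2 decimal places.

copper sulfate pentahydrate 13.79 mg; hydrochloric acid 14.91 mL; casamino acids 10.30 g; calcium chloride 6.21 mL; EDTA 18.24 mL; spectinomycin 1.63 mL; potassium chloride 0.74 g

Scale factor relative to 1 L: 0.831.
copper sulfate pentahydrate: 16.6 mg/L × 0.831 L = 13.79 mg
hydrochloric acid: V = C2·V2/C1 = 2.44 mM × 831 mL ÷ 136 mM = 14.91 mL
casamino acids: 12.4 g/L × 0.831 L = 10.30 g
calcium chloride: V = C2·V2/C1 = 2.4 mM × 831 mL ÷ 321 mM = 6.21 mL
EDTA: dilute stock: 0.562 mM × 831 mL ÷ 25.6 mM = 18.24 mL
spectinomycin: V = C2·V2/C1 = 75.2 µg/mL × 831 mL ÷ 38300 µg/mL = 1.63 mL
potassium chloride: 0.891 g/L × 0.831 L = 0.74 g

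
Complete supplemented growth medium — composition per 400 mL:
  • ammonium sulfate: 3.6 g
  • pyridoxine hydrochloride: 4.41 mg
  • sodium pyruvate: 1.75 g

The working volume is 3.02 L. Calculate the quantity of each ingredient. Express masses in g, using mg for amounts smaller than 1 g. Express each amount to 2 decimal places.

ammonium sulfate 27.18 g; pyridoxine hydrochloride 33.30 mg; sodium pyruvate 13.21 g

Ratio of target to recipe volume: 3020 / 400 = 7.55.
ammonium sulfate: 3.6 g × (3020 mL / 400 mL) = 27.18 g
pyridoxine hydrochloride: 4.41 mg × (3020 mL / 400 mL) = 33.30 mg
sodium pyruvate: 1.75 g × (3020 mL / 400 mL) = 13.21 g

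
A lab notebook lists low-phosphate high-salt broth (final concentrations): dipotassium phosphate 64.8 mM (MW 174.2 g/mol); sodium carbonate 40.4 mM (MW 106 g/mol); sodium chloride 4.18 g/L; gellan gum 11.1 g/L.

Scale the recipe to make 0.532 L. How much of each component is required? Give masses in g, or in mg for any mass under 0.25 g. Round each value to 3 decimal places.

Working volume: 0.532 L.
dipotassium phosphate: 64.8 mmol/L × 174.2 g/mol × 0.532 L ÷ 1000 = 6.005 g
sodium carbonate: 40.4 mmol/L × 106 g/mol × 0.532 L ÷ 1000 = 2.278 g
sodium chloride: 4.18 g/L × 0.532 L = 2.224 g
gellan gum: 11.1 g/L × 0.532 L = 5.905 g

dipotassium phosphate 6.005 g; sodium carbonate 2.278 g; sodium chloride 2.224 g; gellan gum 5.905 g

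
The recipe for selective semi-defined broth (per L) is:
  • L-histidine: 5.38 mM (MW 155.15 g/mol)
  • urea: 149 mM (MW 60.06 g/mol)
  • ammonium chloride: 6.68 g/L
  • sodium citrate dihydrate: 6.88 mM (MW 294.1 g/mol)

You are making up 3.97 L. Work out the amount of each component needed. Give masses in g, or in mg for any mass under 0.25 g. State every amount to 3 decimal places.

Scale factor relative to 1 L: 3.97.
L-histidine: 5.38 mmol/L × 155.15 g/mol × 3.97 L ÷ 1000 = 3.314 g
urea: 149 mmol/L × 60.06 g/mol × 3.97 L ÷ 1000 = 35.527 g
ammonium chloride: 6.68 g/L × 3.97 L = 26.520 g
sodium citrate dihydrate: 6.88 mmol/L × 294.1 g/mol × 3.97 L ÷ 1000 = 8.033 g

L-histidine 3.314 g; urea 35.527 g; ammonium chloride 26.520 g; sodium citrate dihydrate 8.033 g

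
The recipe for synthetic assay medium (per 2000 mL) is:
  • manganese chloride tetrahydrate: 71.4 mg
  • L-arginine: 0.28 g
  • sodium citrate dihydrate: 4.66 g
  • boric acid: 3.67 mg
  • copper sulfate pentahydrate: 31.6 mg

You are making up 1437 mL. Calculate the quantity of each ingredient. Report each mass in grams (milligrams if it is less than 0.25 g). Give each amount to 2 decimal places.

Scale factor = 1437 mL / 2000 mL = 0.7185.
manganese chloride tetrahydrate: 71.4 mg × (1437 mL / 2000 mL) = 51.30 mg
L-arginine: 0.28 g × (1437 mL / 2000 mL) = 0.20118 g = 201.18 mg
sodium citrate dihydrate: 4.66 g × (1437 mL / 2000 mL) = 3.35 g
boric acid: 3.67 mg × (1437 mL / 2000 mL) = 2.64 mg
copper sulfate pentahydrate: 31.6 mg × (1437 mL / 2000 mL) = 22.70 mg

manganese chloride tetrahydrate 51.30 mg; L-arginine 201.18 mg; sodium citrate dihydrate 3.35 g; boric acid 2.64 mg; copper sulfate pentahydrate 22.70 mg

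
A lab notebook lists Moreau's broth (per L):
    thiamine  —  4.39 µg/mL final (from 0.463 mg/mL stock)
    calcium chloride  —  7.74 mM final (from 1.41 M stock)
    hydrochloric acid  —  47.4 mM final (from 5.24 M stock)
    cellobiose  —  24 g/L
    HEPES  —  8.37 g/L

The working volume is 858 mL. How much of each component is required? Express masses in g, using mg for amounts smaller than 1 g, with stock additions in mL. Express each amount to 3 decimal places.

Scale factor relative to 1 L: 0.858.
thiamine: C1V1 = C2V2 → 4.39 µg/mL × 858 mL ÷ 463 µg/mL = 8.135 mL
calcium chloride: C1V1 = C2V2 → 7.74 mM × 858 mL ÷ 1410 mM = 4.710 mL
hydrochloric acid: C1V1 = C2V2 → 47.4 mM × 858 mL ÷ 5240 mM = 7.761 mL
cellobiose: 24 g/L × 0.858 L = 20.592 g
HEPES: 8.37 g/L × 0.858 L = 7.181 g

thiamine 8.135 mL; calcium chloride 4.710 mL; hydrochloric acid 7.761 mL; cellobiose 20.592 g; HEPES 7.181 g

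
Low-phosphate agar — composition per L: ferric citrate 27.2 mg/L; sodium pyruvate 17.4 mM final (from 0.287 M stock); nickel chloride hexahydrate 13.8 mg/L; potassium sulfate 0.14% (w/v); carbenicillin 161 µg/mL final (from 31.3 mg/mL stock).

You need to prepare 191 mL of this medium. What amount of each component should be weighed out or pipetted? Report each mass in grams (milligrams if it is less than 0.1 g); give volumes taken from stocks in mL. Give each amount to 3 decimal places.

ferric citrate 5.195 mg; sodium pyruvate 11.580 mL; nickel chloride hexahydrate 2.636 mg; potassium sulfate 0.267 g; carbenicillin 0.982 mL

Scale factor relative to 1 L: 0.191.
ferric citrate: 27.2 mg/L × 0.191 L = 5.195 mg
sodium pyruvate: dilute stock: 17.4 mM × 191 mL ÷ 287 mM = 11.580 mL
nickel chloride hexahydrate: 13.8 mg/L × 0.191 L = 2.636 mg
potassium sulfate: 0.14% w/v = 1.4 g/L → 1.4 × 0.191 L = 0.267 g
carbenicillin: dilute stock: 161 µg/mL × 191 mL ÷ 31300 µg/mL = 0.982 mL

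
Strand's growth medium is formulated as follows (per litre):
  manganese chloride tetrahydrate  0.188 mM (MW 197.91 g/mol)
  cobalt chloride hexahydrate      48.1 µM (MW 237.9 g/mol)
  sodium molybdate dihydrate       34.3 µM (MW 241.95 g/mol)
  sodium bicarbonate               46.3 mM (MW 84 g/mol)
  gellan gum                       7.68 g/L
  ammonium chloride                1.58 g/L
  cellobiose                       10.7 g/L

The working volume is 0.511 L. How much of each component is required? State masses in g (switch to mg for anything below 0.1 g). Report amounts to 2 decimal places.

Scale factor relative to 1 L: 0.511.
manganese chloride tetrahydrate: 0.188 mmol/L × 197.91 mg/mmol × 0.511 L = 19.01 mg
cobalt chloride hexahydrate: 48.1 µmol/L × 237.9 g/mol × 0.511 L ÷ 1000 = 5.85 mg
sodium molybdate dihydrate: 34.3 µmol/L × 241.95 g/mol × 0.511 L ÷ 1000 = 4.24 mg
sodium bicarbonate: 46.3 mmol/L × 84 g/mol × 0.511 L ÷ 1000 = 1.99 g
gellan gum: 7.68 g/L × 0.511 L = 3.92 g
ammonium chloride: 1.58 g/L × 0.511 L = 0.81 g
cellobiose: 10.7 g/L × 0.511 L = 5.47 g

manganese chloride tetrahydrate 19.01 mg; cobalt chloride hexahydrate 5.85 mg; sodium molybdate dihydrate 4.24 mg; sodium bicarbonate 1.99 g; gellan gum 3.92 g; ammonium chloride 0.81 g; cellobiose 5.47 g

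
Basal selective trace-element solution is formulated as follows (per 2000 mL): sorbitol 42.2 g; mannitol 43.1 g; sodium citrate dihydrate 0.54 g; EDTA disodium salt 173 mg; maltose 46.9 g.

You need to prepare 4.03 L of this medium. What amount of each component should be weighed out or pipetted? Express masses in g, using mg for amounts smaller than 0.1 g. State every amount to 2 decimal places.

Scale factor = 4030 mL / 2000 mL = 2.015.
sorbitol: 42.2 g × (4030 mL / 2000 mL) = 85.03 g
mannitol: 43.1 g × (4030 mL / 2000 mL) = 86.85 g
sodium citrate dihydrate: 0.54 g × (4030 mL / 2000 mL) = 1.09 g
EDTA disodium salt: 173 mg × (4030 mL / 2000 mL) = 348.595 mg = 0.35 g
maltose: 46.9 g × (4030 mL / 2000 mL) = 94.50 g

sorbitol 85.03 g; mannitol 86.85 g; sodium citrate dihydrate 1.09 g; EDTA disodium salt 0.35 g; maltose 94.50 g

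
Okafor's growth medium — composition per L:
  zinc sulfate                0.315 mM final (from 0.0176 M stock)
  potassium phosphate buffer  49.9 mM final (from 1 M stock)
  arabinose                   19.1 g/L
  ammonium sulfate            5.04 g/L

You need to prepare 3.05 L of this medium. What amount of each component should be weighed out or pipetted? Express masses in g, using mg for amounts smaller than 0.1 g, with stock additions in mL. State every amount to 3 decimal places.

zinc sulfate 54.588 mL; potassium phosphate buffer 152.195 mL; arabinose 58.255 g; ammonium sulfate 15.372 g

Scale factor relative to 1 L: 3.05.
zinc sulfate: C1V1 = C2V2 → 0.315 mM × 3050 mL ÷ 17.6 mM = 54.588 mL
potassium phosphate buffer: dilute stock: 49.9 mM × 3050 mL ÷ 1000 mM = 152.195 mL
arabinose: 19.1 g/L × 3.05 L = 58.255 g
ammonium sulfate: 5.04 g/L × 3.05 L = 15.372 g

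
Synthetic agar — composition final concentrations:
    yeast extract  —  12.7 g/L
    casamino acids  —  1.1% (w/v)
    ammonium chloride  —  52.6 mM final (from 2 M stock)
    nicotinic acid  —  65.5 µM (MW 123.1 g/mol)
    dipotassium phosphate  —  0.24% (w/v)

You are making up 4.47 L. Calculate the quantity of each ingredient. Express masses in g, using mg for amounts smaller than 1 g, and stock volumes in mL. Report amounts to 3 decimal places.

Working volume: 4.47 L.
yeast extract: 12.7 g/L × 4.47 L = 56.769 g
casamino acids: 1.1% w/v = 11 g/L → 11 × 4.47 L = 49.170 g
ammonium chloride: V = C2·V2/C1 = 52.6 mM × 4470 mL ÷ 2000 mM = 117.561 mL
nicotinic acid: 65.5 µmol/L × 123.1 g/mol × 4.47 L ÷ 1000 = 36.042 mg
dipotassium phosphate: 0.24 g per 100 mL × 4470 mL ÷ 100 = 10.728 g

yeast extract 56.769 g; casamino acids 49.170 g; ammonium chloride 117.561 mL; nicotinic acid 36.042 mg; dipotassium phosphate 10.728 g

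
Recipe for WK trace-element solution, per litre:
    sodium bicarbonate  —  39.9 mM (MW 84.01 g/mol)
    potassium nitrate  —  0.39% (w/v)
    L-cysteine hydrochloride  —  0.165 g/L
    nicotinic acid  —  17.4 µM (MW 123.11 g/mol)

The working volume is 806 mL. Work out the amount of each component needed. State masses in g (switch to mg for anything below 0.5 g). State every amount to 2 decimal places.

sodium bicarbonate 2.70 g; potassium nitrate 3.14 g; L-cysteine hydrochloride 132.99 mg; nicotinic acid 1.73 mg

Scale factor relative to 1 L: 0.806.
sodium bicarbonate: 39.9 mmol/L × 84.01 g/mol × 0.806 L ÷ 1000 = 2.70 g
potassium nitrate: 0.39 g per 100 mL × 806 mL ÷ 100 = 3.14 g
L-cysteine hydrochloride: 0.165 g/L × 0.806 L = 0.13299 g = 132.99 mg
nicotinic acid: 17.4 µmol/L × 123.11 g/mol × 0.806 L ÷ 1000 = 1.73 mg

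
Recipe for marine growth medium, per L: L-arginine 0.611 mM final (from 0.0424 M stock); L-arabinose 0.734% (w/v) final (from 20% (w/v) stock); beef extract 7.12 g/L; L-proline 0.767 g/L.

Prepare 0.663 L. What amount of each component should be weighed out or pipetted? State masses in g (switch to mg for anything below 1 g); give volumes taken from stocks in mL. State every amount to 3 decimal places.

Working volume: 0.663 L.
L-arginine: C1V1 = C2V2 → 0.611 mM × 663 mL ÷ 42.4 mM = 9.554 mL
L-arabinose: V = C2·V2/C1 = 0.734% ÷ 20% × 663 mL = 24.332 mL
beef extract: 7.12 g/L × 0.663 L = 4.721 g
L-proline: 0.767 g/L × 0.663 L = 0.508521 g = 508.521 mg

L-arginine 9.554 mL; L-arabinose 24.332 mL; beef extract 4.721 g; L-proline 508.521 mg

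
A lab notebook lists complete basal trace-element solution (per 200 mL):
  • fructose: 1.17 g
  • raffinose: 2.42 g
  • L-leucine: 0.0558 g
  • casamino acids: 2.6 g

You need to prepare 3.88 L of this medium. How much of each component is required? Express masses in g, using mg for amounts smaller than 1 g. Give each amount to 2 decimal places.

fructose 22.70 g; raffinose 46.95 g; L-leucine 1.08 g; casamino acids 50.44 g

Scale factor = 3880 mL / 200 mL = 19.4.
fructose: 1.17 g × (3880 mL / 200 mL) = 22.70 g
raffinose: 2.42 g × (3880 mL / 200 mL) = 46.95 g
L-leucine: 0.0558 g × (3880 mL / 200 mL) = 1.08 g
casamino acids: 2.6 g × (3880 mL / 200 mL) = 50.44 g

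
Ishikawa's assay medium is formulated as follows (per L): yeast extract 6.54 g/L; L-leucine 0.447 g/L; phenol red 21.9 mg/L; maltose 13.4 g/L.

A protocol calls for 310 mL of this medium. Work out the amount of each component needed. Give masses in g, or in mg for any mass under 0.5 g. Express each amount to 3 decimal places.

Target volume = 310 mL = 0.31 L.
yeast extract: 6.54 g/L × 0.31 L = 2.027 g
L-leucine: 0.447 g/L × 0.31 L = 0.13857 g = 138.570 mg
phenol red: 21.9 mg/L × 0.31 L = 6.789 mg
maltose: 13.4 g/L × 0.31 L = 4.154 g

yeast extract 2.027 g; L-leucine 138.570 mg; phenol red 6.789 mg; maltose 4.154 g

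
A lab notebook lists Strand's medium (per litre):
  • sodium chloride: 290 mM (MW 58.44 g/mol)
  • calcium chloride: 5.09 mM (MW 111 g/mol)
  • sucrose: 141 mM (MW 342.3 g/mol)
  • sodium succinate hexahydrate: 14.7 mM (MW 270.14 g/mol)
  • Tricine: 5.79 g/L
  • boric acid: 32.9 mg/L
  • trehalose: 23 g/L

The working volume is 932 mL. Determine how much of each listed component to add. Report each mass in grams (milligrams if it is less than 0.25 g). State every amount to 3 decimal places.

Scale factor relative to 1 L: 0.932.
sodium chloride: 290 mmol/L × 58.44 g/mol × 0.932 L ÷ 1000 = 15.795 g
calcium chloride: 5.09 mmol/L × 111 g/mol × 0.932 L ÷ 1000 = 0.527 g
sucrose: 141 mmol/L × 342.3 g/mol × 0.932 L ÷ 1000 = 44.982 g
sodium succinate hexahydrate: 14.7 mmol/L × 270.14 g/mol × 0.932 L ÷ 1000 = 3.701 g
Tricine: 5.79 g/L × 0.932 L = 5.396 g
boric acid: 32.9 mg/L × 0.932 L = 30.663 mg
trehalose: 23 g/L × 0.932 L = 21.436 g

sodium chloride 15.795 g; calcium chloride 0.527 g; sucrose 44.982 g; sodium succinate hexahydrate 3.701 g; Tricine 5.396 g; boric acid 30.663 mg; trehalose 21.436 g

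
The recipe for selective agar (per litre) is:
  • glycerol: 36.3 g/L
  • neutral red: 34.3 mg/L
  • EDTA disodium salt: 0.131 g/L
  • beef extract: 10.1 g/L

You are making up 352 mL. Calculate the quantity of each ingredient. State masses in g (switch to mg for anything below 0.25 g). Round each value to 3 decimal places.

Scale factor relative to 1 L: 0.352.
glycerol: 36.3 g/L × 0.352 L = 12.778 g
neutral red: 34.3 mg/L × 0.352 L = 12.074 mg
EDTA disodium salt: 0.131 g/L × 0.352 L = 0.046112 g = 46.112 mg
beef extract: 10.1 g/L × 0.352 L = 3.555 g

glycerol 12.778 g; neutral red 12.074 mg; EDTA disodium salt 46.112 mg; beef extract 3.555 g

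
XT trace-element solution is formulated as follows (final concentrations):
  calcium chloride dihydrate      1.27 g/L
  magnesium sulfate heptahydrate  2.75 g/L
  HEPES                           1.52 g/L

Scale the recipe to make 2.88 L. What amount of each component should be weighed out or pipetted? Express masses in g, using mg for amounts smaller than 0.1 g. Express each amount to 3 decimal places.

Scale factor relative to 1 L: 2.88.
calcium chloride dihydrate: 1.27 g/L × 2.88 L = 3.658 g
magnesium sulfate heptahydrate: 2.75 g/L × 2.88 L = 7.920 g
HEPES: 1.52 g/L × 2.88 L = 4.378 g

calcium chloride dihydrate 3.658 g; magnesium sulfate heptahydrate 7.920 g; HEPES 4.378 g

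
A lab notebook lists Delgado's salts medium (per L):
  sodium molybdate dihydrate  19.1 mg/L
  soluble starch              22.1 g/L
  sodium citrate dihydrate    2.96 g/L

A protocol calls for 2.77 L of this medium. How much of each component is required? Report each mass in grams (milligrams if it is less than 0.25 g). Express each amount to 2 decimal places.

Scale factor relative to 1 L: 2.77.
sodium molybdate dihydrate: 19.1 mg/L × 2.77 L = 52.91 mg
soluble starch: 22.1 g/L × 2.77 L = 61.22 g
sodium citrate dihydrate: 2.96 g/L × 2.77 L = 8.20 g

sodium molybdate dihydrate 52.91 mg; soluble starch 61.22 g; sodium citrate dihydrate 8.20 g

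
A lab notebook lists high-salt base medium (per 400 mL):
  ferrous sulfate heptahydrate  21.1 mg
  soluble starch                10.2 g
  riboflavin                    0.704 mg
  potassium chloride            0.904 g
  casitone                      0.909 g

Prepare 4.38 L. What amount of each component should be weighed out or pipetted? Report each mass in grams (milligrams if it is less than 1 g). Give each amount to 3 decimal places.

Ratio of target to recipe volume: 4380 / 400 = 10.95.
ferrous sulfate heptahydrate: 21.1 mg × (4380 mL / 400 mL) = 231.045 mg
soluble starch: 10.2 g × (4380 mL / 400 mL) = 111.690 g
riboflavin: 0.704 mg × (4380 mL / 400 mL) = 7.709 mg
potassium chloride: 0.904 g × (4380 mL / 400 mL) = 9.899 g
casitone: 0.909 g × (4380 mL / 400 mL) = 9.954 g

ferrous sulfate heptahydrate 231.045 mg; soluble starch 111.690 g; riboflavin 7.709 mg; potassium chloride 9.899 g; casitone 9.954 g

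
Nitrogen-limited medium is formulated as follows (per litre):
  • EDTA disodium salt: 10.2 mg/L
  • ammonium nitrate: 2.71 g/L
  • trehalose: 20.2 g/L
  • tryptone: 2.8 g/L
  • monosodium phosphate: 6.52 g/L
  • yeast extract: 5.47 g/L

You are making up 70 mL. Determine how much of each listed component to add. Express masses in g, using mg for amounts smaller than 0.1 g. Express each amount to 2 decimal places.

EDTA disodium salt 0.71 mg; ammonium nitrate 0.19 g; trehalose 1.41 g; tryptone 0.20 g; monosodium phosphate 0.46 g; yeast extract 0.38 g

Scale factor relative to 1 L: 0.07.
EDTA disodium salt: 10.2 mg/L × 0.07 L = 0.71 mg
ammonium nitrate: 2.71 g/L × 0.07 L = 0.19 g
trehalose: 20.2 g/L × 0.07 L = 1.41 g
tryptone: 2.8 g/L × 0.07 L = 0.20 g
monosodium phosphate: 6.52 g/L × 0.07 L = 0.46 g
yeast extract: 5.47 g/L × 0.07 L = 0.38 g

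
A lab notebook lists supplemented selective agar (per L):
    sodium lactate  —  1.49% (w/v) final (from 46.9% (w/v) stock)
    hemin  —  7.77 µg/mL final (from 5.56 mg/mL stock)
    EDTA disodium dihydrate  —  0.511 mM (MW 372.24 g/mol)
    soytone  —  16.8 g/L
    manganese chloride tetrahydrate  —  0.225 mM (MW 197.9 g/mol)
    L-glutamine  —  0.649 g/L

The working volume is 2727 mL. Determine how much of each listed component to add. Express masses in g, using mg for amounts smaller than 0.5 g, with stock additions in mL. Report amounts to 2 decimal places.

Working volume: 2727 mL = 2.727 L.
sodium lactate: V = C2·V2/C1 = 1.49% ÷ 46.9% × 2727 mL = 86.64 mL
hemin: C1V1 = C2V2 → 7.77 µg/mL × 2727 mL ÷ 5560 µg/mL = 3.81 mL
EDTA disodium dihydrate: 0.511 mmol/L × 372.24 g/mol × 2.727 L ÷ 1000 = 0.52 g
soytone: 16.8 g/L × 2.727 L = 45.81 g
manganese chloride tetrahydrate: 0.225 mmol/L × 197.9 mg/mmol × 2.727 L = 121.43 mg
L-glutamine: 0.649 g/L × 2.727 L = 1.77 g

sodium lactate 86.64 mL; hemin 3.81 mL; EDTA disodium dihydrate 0.52 g; soytone 45.81 g; manganese chloride tetrahydrate 121.43 mg; L-glutamine 1.77 g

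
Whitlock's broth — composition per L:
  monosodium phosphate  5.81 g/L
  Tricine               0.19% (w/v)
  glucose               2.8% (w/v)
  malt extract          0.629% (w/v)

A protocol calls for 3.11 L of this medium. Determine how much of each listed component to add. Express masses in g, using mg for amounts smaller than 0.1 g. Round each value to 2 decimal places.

monosodium phosphate 18.07 g; Tricine 5.91 g; glucose 87.08 g; malt extract 19.56 g

Working volume: 3.11 L.
monosodium phosphate: 5.81 g/L × 3.11 L = 18.07 g
Tricine: 0.19% w/v = 1.9 g/L → 1.9 × 3.11 L = 5.91 g
glucose: 2.8 g per 100 mL × 3110 mL ÷ 100 = 87.08 g
malt extract: 0.629% w/v = 6.29 g/L → 6.29 × 3.11 L = 19.56 g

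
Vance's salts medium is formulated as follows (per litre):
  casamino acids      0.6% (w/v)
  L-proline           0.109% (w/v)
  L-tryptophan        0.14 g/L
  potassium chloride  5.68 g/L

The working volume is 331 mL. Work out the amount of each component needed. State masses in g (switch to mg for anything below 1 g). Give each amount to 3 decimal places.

Scale factor relative to 1 L: 0.331.
casamino acids: 0.6% w/v = 6 g/L → 6 × 0.331 L = 1.986 g
L-proline: 0.109% w/v = 1.09 g/L → 1.09 × 0.331 L = 0.36079 g = 360.790 mg
L-tryptophan: 0.14 g/L × 0.331 L = 0.04634 g = 46.340 mg
potassium chloride: 5.68 g/L × 0.331 L = 1.880 g

casamino acids 1.986 g; L-proline 360.790 mg; L-tryptophan 46.340 mg; potassium chloride 1.880 g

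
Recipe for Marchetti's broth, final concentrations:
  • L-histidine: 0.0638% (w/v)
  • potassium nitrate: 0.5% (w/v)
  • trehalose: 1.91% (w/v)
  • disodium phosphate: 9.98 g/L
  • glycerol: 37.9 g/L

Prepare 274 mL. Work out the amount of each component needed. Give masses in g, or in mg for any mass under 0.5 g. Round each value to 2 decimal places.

Scale factor relative to 1 L: 0.274.
L-histidine: 0.0638 g per 100 mL × 274 mL ÷ 100 = 0.174812 g = 174.81 mg
potassium nitrate: 0.5% w/v = 5 g/L → 5 × 0.274 L = 1.37 g
trehalose: 1.91 g per 100 mL × 274 mL ÷ 100 = 5.23 g
disodium phosphate: 9.98 g/L × 0.274 L = 2.73 g
glycerol: 37.9 g/L × 0.274 L = 10.38 g

L-histidine 174.81 mg; potassium nitrate 1.37 g; trehalose 5.23 g; disodium phosphate 2.73 g; glycerol 10.38 g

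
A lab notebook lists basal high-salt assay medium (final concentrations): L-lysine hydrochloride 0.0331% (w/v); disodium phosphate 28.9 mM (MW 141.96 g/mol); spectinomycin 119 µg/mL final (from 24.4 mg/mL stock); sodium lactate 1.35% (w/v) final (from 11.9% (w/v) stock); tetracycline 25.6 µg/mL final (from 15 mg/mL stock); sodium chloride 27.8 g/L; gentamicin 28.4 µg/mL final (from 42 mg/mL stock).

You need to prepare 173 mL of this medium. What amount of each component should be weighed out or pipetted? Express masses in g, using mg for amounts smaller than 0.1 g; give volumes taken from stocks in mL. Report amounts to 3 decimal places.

L-lysine hydrochloride 57.263 mg; disodium phosphate 0.710 g; spectinomycin 0.844 mL; sodium lactate 19.626 mL; tetracycline 0.295 mL; sodium chloride 4.809 g; gentamicin 0.117 mL

Working volume: 173 mL = 0.173 L.
L-lysine hydrochloride: 0.0331% w/v = 0.331 g/L → 0.331 × 0.173 L = 0.057263 g = 57.263 mg
disodium phosphate: 28.9 mmol/L × 141.96 g/mol × 0.173 L ÷ 1000 = 0.710 g
spectinomycin: dilute stock: 119 µg/mL × 173 mL ÷ 24400 µg/mL = 0.844 mL
sodium lactate: C1V1 = C2V2 → 1.35% ÷ 11.9% × 173 mL = 19.626 mL
tetracycline: V = C2·V2/C1 = 25.6 µg/mL × 173 mL ÷ 15000 µg/mL = 0.295 mL
sodium chloride: 27.8 g/L × 0.173 L = 4.809 g
gentamicin: V = C2·V2/C1 = 28.4 µg/mL × 173 mL ÷ 42000 µg/mL = 0.117 mL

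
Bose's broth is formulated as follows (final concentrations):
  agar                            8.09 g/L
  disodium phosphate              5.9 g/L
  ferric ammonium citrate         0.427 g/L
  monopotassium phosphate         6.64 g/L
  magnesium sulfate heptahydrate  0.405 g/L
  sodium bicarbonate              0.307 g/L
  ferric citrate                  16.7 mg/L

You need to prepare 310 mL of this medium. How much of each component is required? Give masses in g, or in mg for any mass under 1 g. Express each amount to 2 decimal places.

Scale factor relative to 1 L: 0.31.
agar: 8.09 g/L × 0.31 L = 2.51 g
disodium phosphate: 5.9 g/L × 0.31 L = 1.83 g
ferric ammonium citrate: 0.427 g/L × 0.31 L = 0.13237 g = 132.37 mg
monopotassium phosphate: 6.64 g/L × 0.31 L = 2.06 g
magnesium sulfate heptahydrate: 0.405 g/L × 0.31 L = 0.12555 g = 125.55 mg
sodium bicarbonate: 0.307 g/L × 0.31 L = 0.09517 g = 95.17 mg
ferric citrate: 16.7 mg/L × 0.31 L = 5.18 mg

agar 2.51 g; disodium phosphate 1.83 g; ferric ammonium citrate 132.37 mg; monopotassium phosphate 2.06 g; magnesium sulfate heptahydrate 125.55 mg; sodium bicarbonate 95.17 mg; ferric citrate 5.18 mg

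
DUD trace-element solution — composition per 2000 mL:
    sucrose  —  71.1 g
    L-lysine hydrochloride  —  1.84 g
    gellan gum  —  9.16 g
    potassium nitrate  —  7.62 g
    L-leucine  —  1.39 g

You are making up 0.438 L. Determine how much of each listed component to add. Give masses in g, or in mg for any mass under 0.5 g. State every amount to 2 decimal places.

sucrose 15.57 g; L-lysine hydrochloride 402.96 mg; gellan gum 2.01 g; potassium nitrate 1.67 g; L-leucine 304.41 mg

Ratio of target to recipe volume: 438 / 2000 = 0.219.
sucrose: 71.1 g × (438 mL / 2000 mL) = 15.57 g
L-lysine hydrochloride: 1.84 g × (438 mL / 2000 mL) = 0.40296 g = 402.96 mg
gellan gum: 9.16 g × (438 mL / 2000 mL) = 2.01 g
potassium nitrate: 7.62 g × (438 mL / 2000 mL) = 1.67 g
L-leucine: 1.39 g × (438 mL / 2000 mL) = 0.30441 g = 304.41 mg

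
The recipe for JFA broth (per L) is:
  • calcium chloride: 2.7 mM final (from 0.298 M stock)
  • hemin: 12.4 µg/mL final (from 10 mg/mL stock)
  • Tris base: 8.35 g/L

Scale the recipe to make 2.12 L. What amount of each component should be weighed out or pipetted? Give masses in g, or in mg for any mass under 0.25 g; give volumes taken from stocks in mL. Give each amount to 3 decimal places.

Scale factor relative to 1 L: 2.12.
calcium chloride: C1V1 = C2V2 → 2.7 mM × 2120 mL ÷ 298 mM = 19.208 mL
hemin: V = C2·V2/C1 = 12.4 µg/mL × 2120 mL ÷ 10000 µg/mL = 2.629 mL
Tris base: 8.35 g/L × 2.12 L = 17.702 g

calcium chloride 19.208 mL; hemin 2.629 mL; Tris base 17.702 g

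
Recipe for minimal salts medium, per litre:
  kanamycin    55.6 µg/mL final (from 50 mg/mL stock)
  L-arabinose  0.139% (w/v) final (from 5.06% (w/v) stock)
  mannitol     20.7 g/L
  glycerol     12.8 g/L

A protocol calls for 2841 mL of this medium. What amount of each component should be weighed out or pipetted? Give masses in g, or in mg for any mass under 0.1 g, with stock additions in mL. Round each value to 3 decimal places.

Scale factor relative to 1 L: 2.841.
kanamycin: V = C2·V2/C1 = 55.6 µg/mL × 2841 mL ÷ 50000 µg/mL = 3.159 mL
L-arabinose: dilute stock: 0.139% ÷ 5.06% × 2841 mL = 78.043 mL
mannitol: 20.7 g/L × 2.841 L = 58.809 g
glycerol: 12.8 g/L × 2.841 L = 36.365 g

kanamycin 3.159 mL; L-arabinose 78.043 mL; mannitol 58.809 g; glycerol 36.365 g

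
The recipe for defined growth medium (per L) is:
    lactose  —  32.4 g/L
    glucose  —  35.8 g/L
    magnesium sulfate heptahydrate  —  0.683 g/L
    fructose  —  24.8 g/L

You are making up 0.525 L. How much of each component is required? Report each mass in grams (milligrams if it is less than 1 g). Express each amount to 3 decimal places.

Working volume: 0.525 L.
lactose: 32.4 g/L × 0.525 L = 17.010 g
glucose: 35.8 g/L × 0.525 L = 18.795 g
magnesium sulfate heptahydrate: 0.683 g/L × 0.525 L = 0.358575 g = 358.575 mg
fructose: 24.8 g/L × 0.525 L = 13.020 g

lactose 17.010 g; glucose 18.795 g; magnesium sulfate heptahydrate 358.575 mg; fructose 13.020 g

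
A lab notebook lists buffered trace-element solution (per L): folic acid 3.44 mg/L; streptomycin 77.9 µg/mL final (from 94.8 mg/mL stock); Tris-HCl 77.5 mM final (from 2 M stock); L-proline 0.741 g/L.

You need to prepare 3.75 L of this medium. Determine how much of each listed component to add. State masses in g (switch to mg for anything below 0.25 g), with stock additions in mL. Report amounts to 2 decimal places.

folic acid 12.90 mg; streptomycin 3.08 mL; Tris-HCl 145.31 mL; L-proline 2.78 g

Working volume: 3.75 L.
folic acid: 3.44 mg/L × 3.75 L = 12.90 mg
streptomycin: V = C2·V2/C1 = 77.9 µg/mL × 3750 mL ÷ 94800 µg/mL = 3.08 mL
Tris-HCl: dilute stock: 77.5 mM × 3750 mL ÷ 2000 mM = 145.31 mL
L-proline: 0.741 g/L × 3.75 L = 2.78 g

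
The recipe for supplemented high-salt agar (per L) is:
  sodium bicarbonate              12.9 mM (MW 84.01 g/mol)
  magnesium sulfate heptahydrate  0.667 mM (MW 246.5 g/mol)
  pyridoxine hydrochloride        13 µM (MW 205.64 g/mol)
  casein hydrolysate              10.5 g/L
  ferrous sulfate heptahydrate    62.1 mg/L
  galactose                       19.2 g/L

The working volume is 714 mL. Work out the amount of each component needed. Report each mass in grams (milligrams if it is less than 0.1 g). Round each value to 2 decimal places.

sodium bicarbonate 0.77 g; magnesium sulfate heptahydrate 0.12 g; pyridoxine hydrochloride 1.91 mg; casein hydrolysate 7.50 g; ferrous sulfate heptahydrate 44.34 mg; galactose 13.71 g

Scale factor relative to 1 L: 0.714.
sodium bicarbonate: 12.9 mmol/L × 84.01 g/mol × 0.714 L ÷ 1000 = 0.77 g
magnesium sulfate heptahydrate: 0.667 mmol/L × 246.5 g/mol × 0.714 L ÷ 1000 = 0.12 g
pyridoxine hydrochloride: 13 µmol/L × 205.64 g/mol × 0.714 L ÷ 1000 = 1.91 mg
casein hydrolysate: 10.5 g/L × 0.714 L = 7.50 g
ferrous sulfate heptahydrate: 62.1 mg/L × 0.714 L = 44.34 mg
galactose: 19.2 g/L × 0.714 L = 13.71 g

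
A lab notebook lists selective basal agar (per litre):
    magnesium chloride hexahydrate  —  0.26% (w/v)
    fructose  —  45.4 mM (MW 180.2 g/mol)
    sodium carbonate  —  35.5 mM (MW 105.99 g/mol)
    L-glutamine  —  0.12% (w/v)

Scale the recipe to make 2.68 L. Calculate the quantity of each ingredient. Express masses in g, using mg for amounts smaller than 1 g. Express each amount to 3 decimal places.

magnesium chloride hexahydrate 6.968 g; fructose 21.925 g; sodium carbonate 10.084 g; L-glutamine 3.216 g

Working volume: 2.68 L.
magnesium chloride hexahydrate: 0.26 g per 100 mL × 2680 mL ÷ 100 = 6.968 g
fructose: 45.4 mmol/L × 180.2 g/mol × 2.68 L ÷ 1000 = 21.925 g
sodium carbonate: 35.5 mmol/L × 105.99 g/mol × 2.68 L ÷ 1000 = 10.084 g
L-glutamine: 0.12 g per 100 mL × 2680 mL ÷ 100 = 3.216 g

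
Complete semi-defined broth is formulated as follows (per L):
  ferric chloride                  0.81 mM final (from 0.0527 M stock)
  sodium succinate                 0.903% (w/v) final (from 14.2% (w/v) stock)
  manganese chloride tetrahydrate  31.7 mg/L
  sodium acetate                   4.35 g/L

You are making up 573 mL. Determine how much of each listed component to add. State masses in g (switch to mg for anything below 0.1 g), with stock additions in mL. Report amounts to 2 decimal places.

ferric chloride 8.81 mL; sodium succinate 36.44 mL; manganese chloride tetrahydrate 18.16 mg; sodium acetate 2.49 g

Target volume = 573 mL = 0.573 L.
ferric chloride: C1V1 = C2V2 → 0.81 mM × 573 mL ÷ 52.7 mM = 8.81 mL
sodium succinate: V = C2·V2/C1 = 0.903% ÷ 14.2% × 573 mL = 36.44 mL
manganese chloride tetrahydrate: 31.7 mg/L × 0.573 L = 18.16 mg
sodium acetate: 4.35 g/L × 0.573 L = 2.49 g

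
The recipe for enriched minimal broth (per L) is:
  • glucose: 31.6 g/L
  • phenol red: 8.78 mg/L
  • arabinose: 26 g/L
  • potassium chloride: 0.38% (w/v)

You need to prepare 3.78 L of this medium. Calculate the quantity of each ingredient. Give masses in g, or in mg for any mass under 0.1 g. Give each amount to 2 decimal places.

Working volume: 3.78 L.
glucose: 31.6 g/L × 3.78 L = 119.45 g
phenol red: 8.78 mg/L × 3.78 L = 33.19 mg
arabinose: 26 g/L × 3.78 L = 98.28 g
potassium chloride: 0.38 g per 100 mL × 3780 mL ÷ 100 = 14.36 g

glucose 119.45 g; phenol red 33.19 mg; arabinose 98.28 g; potassium chloride 14.36 g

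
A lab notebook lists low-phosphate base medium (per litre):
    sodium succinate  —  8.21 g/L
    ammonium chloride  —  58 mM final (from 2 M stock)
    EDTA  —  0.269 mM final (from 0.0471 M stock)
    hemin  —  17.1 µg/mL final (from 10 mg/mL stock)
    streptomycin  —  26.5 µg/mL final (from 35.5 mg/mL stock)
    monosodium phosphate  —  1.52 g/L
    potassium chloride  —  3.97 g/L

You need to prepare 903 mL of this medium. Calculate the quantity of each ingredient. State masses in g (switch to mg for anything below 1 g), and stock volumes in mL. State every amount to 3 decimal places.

Target volume = 903 mL = 0.903 L.
sodium succinate: 8.21 g/L × 0.903 L = 7.414 g
ammonium chloride: C1V1 = C2V2 → 58 mM × 903 mL ÷ 2000 mM = 26.187 mL
EDTA: V = C2·V2/C1 = 0.269 mM × 903 mL ÷ 47.1 mM = 5.157 mL
hemin: C1V1 = C2V2 → 17.1 µg/mL × 903 mL ÷ 10000 µg/mL = 1.544 mL
streptomycin: C1V1 = C2V2 → 26.5 µg/mL × 903 mL ÷ 35500 µg/mL = 0.674 mL
monosodium phosphate: 1.52 g/L × 0.903 L = 1.373 g
potassium chloride: 3.97 g/L × 0.903 L = 3.585 g

sodium succinate 7.414 g; ammonium chloride 26.187 mL; EDTA 5.157 mL; hemin 1.544 mL; streptomycin 0.674 mL; monosodium phosphate 1.373 g; potassium chloride 3.585 g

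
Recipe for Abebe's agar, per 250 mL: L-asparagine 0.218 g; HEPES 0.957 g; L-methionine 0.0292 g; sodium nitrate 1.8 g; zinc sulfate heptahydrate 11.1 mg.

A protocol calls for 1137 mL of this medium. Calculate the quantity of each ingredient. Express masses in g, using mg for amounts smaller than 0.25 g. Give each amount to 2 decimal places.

Ratio of target to recipe volume: 1137 / 250 = 4.548.
L-asparagine: 0.218 g × (1137 mL / 250 mL) = 0.99 g
HEPES: 0.957 g × (1137 mL / 250 mL) = 4.35 g
L-methionine: 0.0292 g × (1137 mL / 250 mL) = 0.132802 g = 132.80 mg
sodium nitrate: 1.8 g × (1137 mL / 250 mL) = 8.19 g
zinc sulfate heptahydrate: 11.1 mg × (1137 mL / 250 mL) = 50.48 mg

L-asparagine 0.99 g; HEPES 4.35 g; L-methionine 132.80 mg; sodium nitrate 8.19 g; zinc sulfate heptahydrate 50.48 mg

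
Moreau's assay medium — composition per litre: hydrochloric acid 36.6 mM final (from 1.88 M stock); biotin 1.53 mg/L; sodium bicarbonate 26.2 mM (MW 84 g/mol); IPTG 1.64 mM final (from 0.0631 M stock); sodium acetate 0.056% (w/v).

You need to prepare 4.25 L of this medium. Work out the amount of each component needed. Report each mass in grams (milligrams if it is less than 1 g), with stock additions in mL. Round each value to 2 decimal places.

Working volume: 4.25 L.
hydrochloric acid: dilute stock: 36.6 mM × 4250 mL ÷ 1880 mM = 82.74 mL
biotin: 1.53 mg/L × 4.25 L = 6.50 mg
sodium bicarbonate: 26.2 mmol/L × 84 g/mol × 4.25 L ÷ 1000 = 9.35 g
IPTG: dilute stock: 1.64 mM × 4250 mL ÷ 63.1 mM = 110.46 mL
sodium acetate: 0.056 g per 100 mL × 4250 mL ÷ 100 = 2.38 g

hydrochloric acid 82.74 mL; biotin 6.50 mg; sodium bicarbonate 9.35 g; IPTG 110.46 mL; sodium acetate 2.38 g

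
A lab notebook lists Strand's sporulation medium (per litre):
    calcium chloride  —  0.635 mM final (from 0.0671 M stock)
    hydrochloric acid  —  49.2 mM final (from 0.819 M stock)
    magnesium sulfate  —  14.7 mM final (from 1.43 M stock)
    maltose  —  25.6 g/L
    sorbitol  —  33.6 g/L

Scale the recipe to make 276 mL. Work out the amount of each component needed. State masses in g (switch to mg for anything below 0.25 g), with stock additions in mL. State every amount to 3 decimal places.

Scale factor relative to 1 L: 0.276.
calcium chloride: dilute stock: 0.635 mM × 276 mL ÷ 67.1 mM = 2.612 mL
hydrochloric acid: C1V1 = C2V2 → 49.2 mM × 276 mL ÷ 819 mM = 16.580 mL
magnesium sulfate: dilute stock: 14.7 mM × 276 mL ÷ 1430 mM = 2.837 mL
maltose: 25.6 g/L × 0.276 L = 7.066 g
sorbitol: 33.6 g/L × 0.276 L = 9.274 g

calcium chloride 2.612 mL; hydrochloric acid 16.580 mL; magnesium sulfate 2.837 mL; maltose 7.066 g; sorbitol 9.274 g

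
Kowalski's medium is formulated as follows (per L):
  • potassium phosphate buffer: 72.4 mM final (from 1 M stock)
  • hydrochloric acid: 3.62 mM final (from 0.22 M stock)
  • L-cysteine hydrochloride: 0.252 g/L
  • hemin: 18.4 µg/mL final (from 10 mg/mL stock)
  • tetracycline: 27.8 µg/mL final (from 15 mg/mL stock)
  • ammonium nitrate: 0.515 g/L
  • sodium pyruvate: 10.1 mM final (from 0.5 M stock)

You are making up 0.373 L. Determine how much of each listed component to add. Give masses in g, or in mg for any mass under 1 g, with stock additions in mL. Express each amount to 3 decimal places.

Working volume: 0.373 L.
potassium phosphate buffer: V = C2·V2/C1 = 72.4 mM × 373 mL ÷ 1000 mM = 27.005 mL
hydrochloric acid: V = C2·V2/C1 = 3.62 mM × 373 mL ÷ 220 mM = 6.138 mL
L-cysteine hydrochloride: 0.252 g/L × 0.373 L = 0.093996 g = 93.996 mg
hemin: dilute stock: 18.4 µg/mL × 373 mL ÷ 10000 µg/mL = 0.686 mL
tetracycline: V = C2·V2/C1 = 27.8 µg/mL × 373 mL ÷ 15000 µg/mL = 0.691 mL
ammonium nitrate: 0.515 g/L × 0.373 L = 0.192095 g = 192.095 mg
sodium pyruvate: C1V1 = C2V2 → 10.1 mM × 373 mL ÷ 500 mM = 7.535 mL

potassium phosphate buffer 27.005 mL; hydrochloric acid 6.138 mL; L-cysteine hydrochloride 93.996 mg; hemin 0.686 mL; tetracycline 0.691 mL; ammonium nitrate 192.095 mg; sodium pyruvate 7.535 mL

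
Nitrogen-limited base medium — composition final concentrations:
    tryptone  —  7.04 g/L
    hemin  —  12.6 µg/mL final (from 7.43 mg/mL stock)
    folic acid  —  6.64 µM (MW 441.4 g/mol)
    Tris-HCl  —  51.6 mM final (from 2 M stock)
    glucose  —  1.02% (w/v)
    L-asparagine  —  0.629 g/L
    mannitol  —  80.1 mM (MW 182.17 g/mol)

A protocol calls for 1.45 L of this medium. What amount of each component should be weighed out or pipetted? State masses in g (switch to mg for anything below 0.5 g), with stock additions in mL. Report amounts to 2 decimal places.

Scale factor relative to 1 L: 1.45.
tryptone: 7.04 g/L × 1.45 L = 10.21 g
hemin: C1V1 = C2V2 → 12.6 µg/mL × 1450 mL ÷ 7430 µg/mL = 2.46 mL
folic acid: 6.64 µmol/L × 441.4 g/mol × 1.45 L ÷ 1000 = 4.25 mg
Tris-HCl: dilute stock: 51.6 mM × 1450 mL ÷ 2000 mM = 37.41 mL
glucose: 1.02% w/v = 10.2 g/L → 10.2 × 1.45 L = 14.79 g
L-asparagine: 0.629 g/L × 1.45 L = 0.91 g
mannitol: 80.1 mmol/L × 182.17 g/mol × 1.45 L ÷ 1000 = 21.16 g

tryptone 10.21 g; hemin 2.46 mL; folic acid 4.25 mg; Tris-HCl 37.41 mL; glucose 14.79 g; L-asparagine 0.91 g; mannitol 21.16 g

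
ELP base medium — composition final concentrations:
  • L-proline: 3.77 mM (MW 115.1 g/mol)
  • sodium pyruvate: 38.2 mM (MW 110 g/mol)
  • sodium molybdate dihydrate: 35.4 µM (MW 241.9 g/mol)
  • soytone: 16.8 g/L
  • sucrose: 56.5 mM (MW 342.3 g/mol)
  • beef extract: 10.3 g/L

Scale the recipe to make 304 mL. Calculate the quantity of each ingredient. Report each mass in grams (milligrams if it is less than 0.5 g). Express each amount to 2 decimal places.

L-proline 131.91 mg; sodium pyruvate 1.28 g; sodium molybdate dihydrate 2.60 mg; soytone 5.11 g; sucrose 5.88 g; beef extract 3.13 g

Target volume = 304 mL = 0.304 L.
L-proline: 3.77 mmol/L × 115.1 mg/mmol × 0.304 L = 131.91 mg
sodium pyruvate: 38.2 mmol/L × 110 g/mol × 0.304 L ÷ 1000 = 1.28 g
sodium molybdate dihydrate: 35.4 µmol/L × 241.9 g/mol × 0.304 L ÷ 1000 = 2.60 mg
soytone: 16.8 g/L × 0.304 L = 5.11 g
sucrose: 56.5 mmol/L × 342.3 g/mol × 0.304 L ÷ 1000 = 5.88 g
beef extract: 10.3 g/L × 0.304 L = 3.13 g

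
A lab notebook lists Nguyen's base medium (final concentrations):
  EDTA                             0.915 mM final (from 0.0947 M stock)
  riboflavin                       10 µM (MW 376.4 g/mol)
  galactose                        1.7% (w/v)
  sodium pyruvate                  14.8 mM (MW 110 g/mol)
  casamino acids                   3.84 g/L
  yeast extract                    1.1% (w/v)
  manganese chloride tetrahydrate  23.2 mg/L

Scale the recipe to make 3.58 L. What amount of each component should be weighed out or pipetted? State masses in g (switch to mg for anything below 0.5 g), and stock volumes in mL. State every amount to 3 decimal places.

EDTA 34.590 mL; riboflavin 13.475 mg; galactose 60.860 g; sodium pyruvate 5.828 g; casamino acids 13.747 g; yeast extract 39.380 g; manganese chloride tetrahydrate 83.056 mg

Scale factor relative to 1 L: 3.58.
EDTA: V = C2·V2/C1 = 0.915 mM × 3580 mL ÷ 94.7 mM = 34.590 mL
riboflavin: 10 µmol/L × 376.4 g/mol × 3.58 L ÷ 1000 = 13.475 mg
galactose: 1.7% w/v = 17 g/L → 17 × 3.58 L = 60.860 g
sodium pyruvate: 14.8 mmol/L × 110 g/mol × 3.58 L ÷ 1000 = 5.828 g
casamino acids: 3.84 g/L × 3.58 L = 13.747 g
yeast extract: 1.1% w/v = 11 g/L → 11 × 3.58 L = 39.380 g
manganese chloride tetrahydrate: 23.2 mg/L × 3.58 L = 83.056 mg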